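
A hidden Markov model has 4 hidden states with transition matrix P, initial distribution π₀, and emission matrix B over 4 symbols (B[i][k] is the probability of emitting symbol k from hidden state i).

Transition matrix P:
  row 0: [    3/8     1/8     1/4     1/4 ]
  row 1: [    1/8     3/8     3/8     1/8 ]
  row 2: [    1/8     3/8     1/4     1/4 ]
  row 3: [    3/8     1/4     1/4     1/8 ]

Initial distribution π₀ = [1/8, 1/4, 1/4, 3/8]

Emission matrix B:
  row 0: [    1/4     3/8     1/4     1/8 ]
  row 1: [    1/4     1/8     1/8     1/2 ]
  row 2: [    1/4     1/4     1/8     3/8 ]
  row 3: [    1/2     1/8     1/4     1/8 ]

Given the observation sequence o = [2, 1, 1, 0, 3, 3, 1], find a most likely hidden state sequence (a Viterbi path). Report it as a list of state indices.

path = [3, 0, 0, 3, 1, 1, 2]

t=0: δ = [3.125e-02, 3.125e-02, 3.125e-02, 9.375e-02]  (obs o_0=2)
t=1: δ = [1.318e-02, 2.930e-03, 5.859e-03, 1.465e-03]  ψ = [3, 3, 3, 3]  (obs o_1=1)
t=2: δ = [1.854e-03, 2.747e-04, 8.240e-04, 4.120e-04]  ψ = [0, 2, 0, 0]  (obs o_2=1)
t=3: δ = [1.738e-04, 7.725e-05, 1.159e-04, 2.317e-04]  ψ = [0, 2, 0, 0]  (obs o_3=0)
t=4: δ = [1.086e-05, 2.897e-05, 2.173e-05, 5.431e-06]  ψ = [3, 3, 3, 0]  (obs o_4=3)
t=5: δ = [5.092e-07, 5.431e-06, 4.074e-06, 6.789e-07]  ψ = [0, 1, 1, 2]  (obs o_5=3)
t=6: δ = [2.546e-07, 2.546e-07, 5.092e-07, 1.273e-07]  ψ = [1, 1, 1, 2]  (obs o_6=1)
backtrack: best end state = 2; path = [3, 0, 0, 3, 1, 1, 2]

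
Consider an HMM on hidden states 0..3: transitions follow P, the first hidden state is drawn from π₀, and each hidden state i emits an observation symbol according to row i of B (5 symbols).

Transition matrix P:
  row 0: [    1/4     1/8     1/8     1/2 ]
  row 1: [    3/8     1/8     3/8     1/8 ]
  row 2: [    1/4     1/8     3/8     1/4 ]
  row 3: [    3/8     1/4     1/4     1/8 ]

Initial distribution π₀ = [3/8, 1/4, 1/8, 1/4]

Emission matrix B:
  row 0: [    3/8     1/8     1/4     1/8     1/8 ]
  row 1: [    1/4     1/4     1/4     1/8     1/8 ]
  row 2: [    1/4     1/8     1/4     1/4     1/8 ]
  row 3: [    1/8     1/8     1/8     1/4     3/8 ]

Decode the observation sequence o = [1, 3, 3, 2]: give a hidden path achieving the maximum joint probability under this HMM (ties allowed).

path = [1, 2, 2, 2]

t=0: δ = [4.688e-02, 6.250e-02, 1.562e-02, 3.125e-02]  (obs o_0=1)
t=1: δ = [2.930e-03, 9.766e-04, 5.859e-03, 5.859e-03]  ψ = [1, 1, 1, 0]  (obs o_1=3)
t=2: δ = [2.747e-04, 1.831e-04, 5.493e-04, 3.662e-04]  ψ = [3, 3, 2, 0]  (obs o_2=3)
t=3: δ = [3.433e-05, 2.289e-05, 5.150e-05, 1.717e-05]  ψ = [2, 3, 2, 0]  (obs o_3=2)
backtrack: best end state = 2; path = [1, 2, 2, 2]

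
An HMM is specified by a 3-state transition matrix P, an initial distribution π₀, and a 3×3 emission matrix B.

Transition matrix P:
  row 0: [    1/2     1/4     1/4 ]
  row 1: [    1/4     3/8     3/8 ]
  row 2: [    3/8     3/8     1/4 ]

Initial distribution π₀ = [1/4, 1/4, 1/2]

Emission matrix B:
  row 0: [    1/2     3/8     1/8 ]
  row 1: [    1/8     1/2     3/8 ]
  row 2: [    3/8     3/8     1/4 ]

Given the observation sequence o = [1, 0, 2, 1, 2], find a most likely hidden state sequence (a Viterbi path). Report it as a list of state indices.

path = [2, 0, 1, 1, 1]

t=0: δ = [9.375e-02, 1.250e-01, 1.875e-01]  (obs o_0=1)
t=1: δ = [3.516e-02, 8.789e-03, 1.758e-02]  ψ = [2, 2, 1]  (obs o_1=0)
t=2: δ = [2.197e-03, 3.296e-03, 2.197e-03]  ψ = [0, 0, 0]  (obs o_2=2)
t=3: δ = [4.120e-04, 6.180e-04, 4.635e-04]  ψ = [0, 1, 1]  (obs o_3=1)
t=4: δ = [2.575e-05, 8.690e-05, 5.794e-05]  ψ = [0, 1, 1]  (obs o_4=2)
backtrack: best end state = 1; path = [2, 0, 1, 1, 1]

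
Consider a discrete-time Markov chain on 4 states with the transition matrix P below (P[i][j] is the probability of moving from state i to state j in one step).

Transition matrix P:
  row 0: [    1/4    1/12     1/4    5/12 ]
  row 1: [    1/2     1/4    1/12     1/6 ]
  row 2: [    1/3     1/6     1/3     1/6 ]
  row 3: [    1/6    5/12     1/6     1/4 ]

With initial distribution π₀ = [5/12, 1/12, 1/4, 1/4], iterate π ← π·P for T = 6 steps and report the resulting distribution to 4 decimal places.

π = [0.3019, 0.2265, 0.2075, 0.2641]

t=0: π = [0.4167, 0.0833, 0.2500, 0.2500]
t=1: π = [0.2708, 0.2014, 0.2361, 0.2917]
t=2: π = [0.2957, 0.2338, 0.2118, 0.2587]
t=3: π = [0.3045, 0.2262, 0.2071, 0.2622]
t=4: π = [0.3020, 0.2257, 0.2077, 0.2646]
t=5: π = [0.3017, 0.2265, 0.2076, 0.2642]
t=6: π = [0.3019, 0.2265, 0.2075, 0.2641]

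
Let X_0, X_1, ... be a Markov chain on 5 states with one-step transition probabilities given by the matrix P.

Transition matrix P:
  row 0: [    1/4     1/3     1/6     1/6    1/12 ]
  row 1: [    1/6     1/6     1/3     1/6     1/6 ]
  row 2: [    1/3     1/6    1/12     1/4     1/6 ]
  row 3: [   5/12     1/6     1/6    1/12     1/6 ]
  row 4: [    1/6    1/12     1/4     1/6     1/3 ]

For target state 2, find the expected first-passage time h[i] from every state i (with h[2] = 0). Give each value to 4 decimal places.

h = [4.5882, 3.9124, 0.0000, 4.6703, 4.3037]

First-step conditioning: h[2] = 0; for i ≠ 2, h[i] = 1 + Σ_k P[i][k]·h[k].
  h[0] = 1 + 1/4·h[0] + 1/3·h[1] + 1/6·h[3] + 1/12·h[4]
  h[1] = 1 + 1/6·h[0] + 1/6·h[1] + 1/6·h[3] + 1/6·h[4]
  h[3] = 1 + 5/12·h[0] + 1/6·h[1] + 1/12·h[3] + 1/6·h[4]
  h[4] = 1 + 1/6·h[0] + 1/12·h[1] + 1/6·h[3] + 1/3·h[4]
Solving the 4×4 linear system over states ≠ 2 gives exactly h = [78/17, 2860/731, 0, 3414/731, 3146/731] (h[2] = 0 is the target).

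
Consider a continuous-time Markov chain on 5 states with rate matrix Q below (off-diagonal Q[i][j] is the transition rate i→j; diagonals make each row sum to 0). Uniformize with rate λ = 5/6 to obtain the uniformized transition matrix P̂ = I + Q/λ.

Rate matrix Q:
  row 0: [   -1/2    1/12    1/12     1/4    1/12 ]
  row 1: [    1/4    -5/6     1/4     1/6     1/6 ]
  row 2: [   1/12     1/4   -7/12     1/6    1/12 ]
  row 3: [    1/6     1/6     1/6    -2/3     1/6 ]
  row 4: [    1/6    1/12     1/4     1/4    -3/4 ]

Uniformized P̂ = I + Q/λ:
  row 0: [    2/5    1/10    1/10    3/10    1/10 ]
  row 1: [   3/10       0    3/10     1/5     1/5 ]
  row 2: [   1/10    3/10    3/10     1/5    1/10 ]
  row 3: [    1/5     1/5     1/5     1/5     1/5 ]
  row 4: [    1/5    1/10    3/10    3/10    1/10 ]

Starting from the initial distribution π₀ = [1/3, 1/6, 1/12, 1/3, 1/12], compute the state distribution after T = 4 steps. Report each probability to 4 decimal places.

π = [0.2413, 0.1537, 0.2276, 0.2382, 0.1392]

t=0: π = [0.3333, 0.1667, 0.0833, 0.3333, 0.0833]
t=1: π = [0.2750, 0.1333, 0.2000, 0.2417, 0.1500]
t=2: π = [0.2483, 0.1508, 0.2208, 0.2425, 0.1375]
t=3: π = [0.2427, 0.1533, 0.2261, 0.2386, 0.1393]
t=4: π = [0.2413, 0.1537, 0.2276, 0.2382, 0.1392]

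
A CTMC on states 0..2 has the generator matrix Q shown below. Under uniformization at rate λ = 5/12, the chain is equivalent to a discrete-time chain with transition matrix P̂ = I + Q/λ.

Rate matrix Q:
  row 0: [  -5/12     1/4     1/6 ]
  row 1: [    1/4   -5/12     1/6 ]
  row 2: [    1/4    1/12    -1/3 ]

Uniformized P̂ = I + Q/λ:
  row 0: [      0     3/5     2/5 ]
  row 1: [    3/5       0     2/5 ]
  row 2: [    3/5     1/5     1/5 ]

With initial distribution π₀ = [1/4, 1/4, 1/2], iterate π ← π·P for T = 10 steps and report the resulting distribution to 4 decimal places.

π = [0.3742, 0.2924, 0.3333]

t=0: π = [0.2500, 0.2500, 0.5000]
t=1: π = [0.4500, 0.2500, 0.3000]
t=2: π = [0.3300, 0.3300, 0.3400]
t=3: π = [0.4020, 0.2660, 0.3320]
t=4: π = [0.3588, 0.3076, 0.3336]
t=5: π = [0.3847, 0.2820, 0.3333]
t=6: π = [0.3692, 0.2975, 0.3333]
t=7: π = [0.3785, 0.2882, 0.3333]
t=8: π = [0.3729, 0.2938, 0.3333]
t=9: π = [0.3763, 0.2904, 0.3333]
t=10: π = [0.3742, 0.2924, 0.3333]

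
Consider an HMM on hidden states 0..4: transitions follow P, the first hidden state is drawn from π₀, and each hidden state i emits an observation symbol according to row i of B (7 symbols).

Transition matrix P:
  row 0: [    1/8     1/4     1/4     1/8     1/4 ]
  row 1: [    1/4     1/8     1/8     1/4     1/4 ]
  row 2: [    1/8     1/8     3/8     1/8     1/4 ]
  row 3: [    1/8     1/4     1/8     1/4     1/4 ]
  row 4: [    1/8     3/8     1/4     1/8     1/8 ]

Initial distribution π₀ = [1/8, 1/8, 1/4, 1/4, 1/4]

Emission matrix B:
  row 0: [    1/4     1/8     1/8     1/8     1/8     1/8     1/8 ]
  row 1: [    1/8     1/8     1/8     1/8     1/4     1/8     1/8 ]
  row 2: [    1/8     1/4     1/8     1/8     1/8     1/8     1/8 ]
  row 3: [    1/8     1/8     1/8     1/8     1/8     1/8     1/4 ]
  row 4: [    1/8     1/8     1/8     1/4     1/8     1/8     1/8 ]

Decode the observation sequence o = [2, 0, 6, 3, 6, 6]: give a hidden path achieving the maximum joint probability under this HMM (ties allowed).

t=0: δ = [1.562e-02, 1.562e-02, 3.125e-02, 3.125e-02, 3.125e-02]  (obs o_0=2)
t=1: δ = [9.766e-04, 1.465e-03, 1.465e-03, 9.766e-04, 9.766e-04]  ψ = [1, 4, 2, 3, 2]  (obs o_1=0)
t=2: δ = [4.578e-05, 4.578e-05, 6.866e-05, 9.155e-05, 4.578e-05]  ψ = [1, 4, 2, 1, 1]  (obs o_2=6)
t=3: δ = [1.431e-06, 2.861e-06, 3.219e-06, 2.861e-06, 5.722e-06]  ψ = [1, 3, 2, 3, 3]  (obs o_3=3)
t=4: δ = [8.941e-08, 2.682e-07, 1.788e-07, 1.788e-07, 1.006e-07]  ψ = [1, 4, 4, 1, 2]  (obs o_4=6)
t=5: δ = [8.382e-09, 5.588e-09, 8.382e-09, 1.676e-08, 8.382e-09]  ψ = [1, 3, 2, 1, 1]  (obs o_5=6)
backtrack: best end state = 3; path = [4, 1, 3, 4, 1, 3]

path = [4, 1, 3, 4, 1, 3]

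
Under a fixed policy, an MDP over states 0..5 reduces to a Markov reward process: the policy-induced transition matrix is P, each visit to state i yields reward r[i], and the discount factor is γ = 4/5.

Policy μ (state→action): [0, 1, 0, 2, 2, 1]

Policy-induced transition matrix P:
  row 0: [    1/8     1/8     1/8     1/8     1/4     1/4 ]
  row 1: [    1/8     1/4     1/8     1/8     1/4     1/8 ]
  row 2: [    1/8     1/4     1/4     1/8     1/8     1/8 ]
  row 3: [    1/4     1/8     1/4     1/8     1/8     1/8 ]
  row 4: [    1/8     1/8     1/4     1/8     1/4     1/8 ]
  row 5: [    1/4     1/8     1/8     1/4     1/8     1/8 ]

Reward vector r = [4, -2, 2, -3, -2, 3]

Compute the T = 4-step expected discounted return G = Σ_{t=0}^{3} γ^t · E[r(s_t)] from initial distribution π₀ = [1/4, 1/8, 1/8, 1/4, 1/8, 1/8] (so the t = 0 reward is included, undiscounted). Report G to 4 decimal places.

t=0: π = [0.2500, 0.1250, 0.1250, 0.2500, 0.1250, 0.1250], E[r] = 0.3750, γ^t·E[r] = 0.375000, running G = 0.375000
t=1: π = [0.1719, 0.1563, 0.1875, 0.1406, 0.1875, 0.1563], E[r] = 0.4219, γ^t·E[r] = 0.337500, running G = 0.712500
t=2: π = [0.1621, 0.1680, 0.1895, 0.1445, 0.1895, 0.1465], E[r] = 0.3184, γ^t·E[r] = 0.203750, running G = 0.916250
t=3: π = [0.1614, 0.1697, 0.1904, 0.1433, 0.1899, 0.1453], E[r] = 0.3130, γ^t·E[r] = 0.160250, running G = 1.076500

G = 1.0765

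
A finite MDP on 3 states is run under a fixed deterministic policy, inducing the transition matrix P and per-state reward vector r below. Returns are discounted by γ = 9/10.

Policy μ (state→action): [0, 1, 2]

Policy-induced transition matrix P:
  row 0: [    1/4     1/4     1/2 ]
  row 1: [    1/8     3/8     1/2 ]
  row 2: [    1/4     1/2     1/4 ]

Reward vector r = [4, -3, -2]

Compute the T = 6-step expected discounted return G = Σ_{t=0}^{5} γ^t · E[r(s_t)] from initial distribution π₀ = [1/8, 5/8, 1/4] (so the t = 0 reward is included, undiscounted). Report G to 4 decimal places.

t=0: π = [0.1250, 0.6250, 0.2500], E[r] = -1.8750, γ^t·E[r] = -1.875000, running G = -1.875000
t=1: π = [0.1719, 0.3906, 0.4375], E[r] = -1.3594, γ^t·E[r] = -1.223438, running G = -3.098438
t=2: π = [0.2012, 0.4082, 0.3906], E[r] = -1.2012, γ^t·E[r] = -0.972949, running G = -4.071387
t=3: π = [0.1990, 0.3987, 0.4023], E[r] = -1.2048, γ^t·E[r] = -0.878324, running G = -4.949711
t=4: π = [0.2002, 0.4004, 0.3994], E[r] = -1.1994, γ^t·E[r] = -0.786948, running G = -5.736658
t=5: π = [0.1999, 0.3999, 0.4001], E[r] = -1.2002, γ^t·E[r] = -0.708719, running G = -6.445377

G = -6.4454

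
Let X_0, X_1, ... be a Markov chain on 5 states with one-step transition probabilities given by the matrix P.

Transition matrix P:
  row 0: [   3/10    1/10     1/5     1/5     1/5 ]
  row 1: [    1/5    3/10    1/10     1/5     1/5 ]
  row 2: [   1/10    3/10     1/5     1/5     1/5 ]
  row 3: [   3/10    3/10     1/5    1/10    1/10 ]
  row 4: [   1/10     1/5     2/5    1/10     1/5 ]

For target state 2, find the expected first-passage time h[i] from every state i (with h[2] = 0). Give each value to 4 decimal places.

h = [4.5919, 5.1659, 0.0000, 4.7762, 3.7125]

First-step conditioning: h[2] = 0; for i ≠ 2, h[i] = 1 + Σ_k P[i][k]·h[k].
  h[0] = 1 + 3/10·h[0] + 1/10·h[1] + 1/5·h[3] + 1/5·h[4]
  h[1] = 1 + 1/5·h[0] + 3/10·h[1] + 1/5·h[3] + 1/5·h[4]
  h[3] = 1 + 3/10·h[0] + 3/10·h[1] + 1/10·h[3] + 1/10·h[4]
  h[4] = 1 + 1/10·h[0] + 1/5·h[1] + 1/10·h[3] + 1/5·h[4]
Solving the 4×4 linear system over states ≠ 2 gives exactly h = [8720/1899, 1090/211, 0, 9070/1899, 2350/633] (h[2] = 0 is the target).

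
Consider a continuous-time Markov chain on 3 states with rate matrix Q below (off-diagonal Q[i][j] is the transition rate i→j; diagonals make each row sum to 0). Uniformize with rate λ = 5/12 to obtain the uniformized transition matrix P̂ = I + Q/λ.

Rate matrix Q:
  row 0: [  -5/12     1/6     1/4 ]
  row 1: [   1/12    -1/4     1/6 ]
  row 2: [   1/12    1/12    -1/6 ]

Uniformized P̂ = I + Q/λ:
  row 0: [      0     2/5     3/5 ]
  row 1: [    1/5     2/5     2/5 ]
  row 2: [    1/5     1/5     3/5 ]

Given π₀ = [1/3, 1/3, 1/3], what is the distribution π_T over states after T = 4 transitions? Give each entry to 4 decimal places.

t=0: π = [0.3333, 0.3333, 0.3333]
t=1: π = [0.1333, 0.3333, 0.5333]
t=2: π = [0.1733, 0.2933, 0.5333]
t=3: π = [0.1653, 0.2933, 0.5413]
t=4: π = [0.1669, 0.2917, 0.5413]

π = [0.1669, 0.2917, 0.5413]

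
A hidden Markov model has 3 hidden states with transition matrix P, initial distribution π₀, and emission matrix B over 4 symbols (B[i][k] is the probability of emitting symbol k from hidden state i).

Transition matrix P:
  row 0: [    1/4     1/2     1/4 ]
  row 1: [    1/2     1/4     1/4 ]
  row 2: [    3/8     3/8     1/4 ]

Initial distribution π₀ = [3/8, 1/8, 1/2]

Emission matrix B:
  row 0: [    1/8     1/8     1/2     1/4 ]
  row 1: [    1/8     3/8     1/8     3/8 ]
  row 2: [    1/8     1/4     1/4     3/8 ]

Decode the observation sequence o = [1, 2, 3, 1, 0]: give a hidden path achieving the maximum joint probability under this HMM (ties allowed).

path = [2, 0, 1, 1, 0]

t=0: δ = [4.688e-02, 4.688e-02, 1.250e-01]  (obs o_0=1)
t=1: δ = [2.344e-02, 5.859e-03, 7.812e-03]  ψ = [2, 2, 2]  (obs o_1=2)
t=2: δ = [1.465e-03, 4.395e-03, 2.197e-03]  ψ = [0, 0, 0]  (obs o_2=3)
t=3: δ = [2.747e-04, 4.120e-04, 2.747e-04]  ψ = [1, 1, 1]  (obs o_3=1)
t=4: δ = [2.575e-05, 1.717e-05, 1.287e-05]  ψ = [1, 0, 1]  (obs o_4=0)
backtrack: best end state = 0; path = [2, 0, 1, 1, 0]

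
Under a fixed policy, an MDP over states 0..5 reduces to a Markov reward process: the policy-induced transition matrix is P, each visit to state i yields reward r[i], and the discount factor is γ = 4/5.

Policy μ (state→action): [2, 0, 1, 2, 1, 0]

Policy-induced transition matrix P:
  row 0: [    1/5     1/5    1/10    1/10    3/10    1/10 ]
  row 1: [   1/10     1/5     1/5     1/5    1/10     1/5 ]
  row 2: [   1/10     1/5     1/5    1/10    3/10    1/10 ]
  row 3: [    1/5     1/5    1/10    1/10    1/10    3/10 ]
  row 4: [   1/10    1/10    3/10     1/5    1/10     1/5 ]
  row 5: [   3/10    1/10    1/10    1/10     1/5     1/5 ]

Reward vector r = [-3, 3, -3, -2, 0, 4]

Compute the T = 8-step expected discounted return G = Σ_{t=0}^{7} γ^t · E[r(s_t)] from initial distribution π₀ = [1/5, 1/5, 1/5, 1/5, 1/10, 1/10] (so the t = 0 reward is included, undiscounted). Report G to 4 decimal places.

G = -0.7324

t=0: π = [0.2000, 0.2000, 0.2000, 0.2000, 0.1000, 0.1000], E[r] = -0.6000, γ^t·E[r] = -0.600000, running G = -0.600000
t=1: π = [0.1600, 0.1800, 0.1600, 0.1300, 0.1900, 0.1800], E[r] = 0.0400, γ^t·E[r] = 0.032000, running G = -0.568000
t=2: π = [0.1650, 0.1630, 0.1720, 0.1370, 0.1820, 0.1810], E[r] = -0.0720, γ^t·E[r] = -0.046080, running G = -0.614080
t=3: π = [0.1664, 0.1637, 0.1699, 0.1345, 0.1855, 0.1800], E[r] = -0.0668, γ^t·E[r] = -0.034202, running G = -0.648282
t=4: π = [0.1661, 0.1635, 0.1705, 0.1349, 0.1853, 0.1798], E[r] = -0.0699, γ^t·E[r] = -0.028615, running G = -0.676896
t=5: π = [0.1661, 0.1635, 0.1704, 0.1349, 0.1853, 0.1798], E[r] = -0.0694, γ^t·E[r] = -0.022755, running G = -0.699651
t=6: π = [0.1661, 0.1635, 0.1705, 0.1349, 0.1853, 0.1798], E[r] = -0.0695, γ^t·E[r] = -0.018216, running G = -0.717867
t=7: π = [0.1661, 0.1635, 0.1705, 0.1349, 0.1853, 0.1798], E[r] = -0.0695, γ^t·E[r] = -0.014571, running G = -0.732438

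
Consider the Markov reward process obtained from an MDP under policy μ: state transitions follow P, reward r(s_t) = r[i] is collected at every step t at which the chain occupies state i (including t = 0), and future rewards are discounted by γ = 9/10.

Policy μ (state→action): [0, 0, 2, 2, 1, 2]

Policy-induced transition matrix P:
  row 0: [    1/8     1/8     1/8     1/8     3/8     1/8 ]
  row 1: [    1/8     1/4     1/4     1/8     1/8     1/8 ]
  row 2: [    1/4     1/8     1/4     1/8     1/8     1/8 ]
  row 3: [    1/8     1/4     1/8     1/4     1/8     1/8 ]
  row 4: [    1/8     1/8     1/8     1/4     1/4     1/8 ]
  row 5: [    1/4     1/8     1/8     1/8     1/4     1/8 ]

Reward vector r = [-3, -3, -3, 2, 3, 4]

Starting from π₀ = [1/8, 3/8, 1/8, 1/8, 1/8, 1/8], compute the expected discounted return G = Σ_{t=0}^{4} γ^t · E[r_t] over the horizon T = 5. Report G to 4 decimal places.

t=0: π = [0.1250, 0.3750, 0.1250, 0.1250, 0.1250, 0.1250], E[r] = -0.7500, γ^t·E[r] = -0.750000, running G = -0.750000
t=1: π = [0.1563, 0.1875, 0.1875, 0.1563, 0.1875, 0.1250], E[r] = -0.2188, γ^t·E[r] = -0.196875, running G = -0.946875
t=2: π = [0.1641, 0.1680, 0.1719, 0.1680, 0.2031, 0.1250], E[r] = -0.0664, γ^t·E[r] = -0.053789, running G = -1.000664
t=3: π = [0.1621, 0.1670, 0.1675, 0.1714, 0.2070, 0.1250], E[r] = -0.0259, γ^t·E[r] = -0.018866, running G = -1.019530
t=4: π = [0.1616, 0.1673, 0.1668, 0.1723, 0.2070, 0.1250], E[r] = -0.0213, γ^t·E[r] = -0.013976, running G = -1.033506

G = -1.0335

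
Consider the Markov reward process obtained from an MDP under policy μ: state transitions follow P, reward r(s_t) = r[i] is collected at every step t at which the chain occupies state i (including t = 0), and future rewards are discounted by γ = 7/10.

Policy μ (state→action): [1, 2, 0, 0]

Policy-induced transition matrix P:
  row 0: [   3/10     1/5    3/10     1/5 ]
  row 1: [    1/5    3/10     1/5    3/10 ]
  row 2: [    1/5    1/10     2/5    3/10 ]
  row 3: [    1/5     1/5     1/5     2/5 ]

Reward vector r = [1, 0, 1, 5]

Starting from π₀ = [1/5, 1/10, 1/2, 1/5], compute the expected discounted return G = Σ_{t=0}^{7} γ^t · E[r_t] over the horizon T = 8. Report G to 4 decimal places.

t=0: π = [0.2000, 0.1000, 0.5000, 0.2000], E[r] = 1.7000, γ^t·E[r] = 1.700000, running G = 1.700000
t=1: π = [0.2200, 0.1600, 0.3200, 0.3000], E[r] = 2.0400, γ^t·E[r] = 1.428000, running G = 3.128000
t=2: π = [0.2220, 0.1840, 0.2860, 0.3080], E[r] = 2.0480, γ^t·E[r] = 1.003520, running G = 4.131520
t=3: π = [0.2222, 0.1898, 0.2794, 0.3086], E[r] = 2.0446, γ^t·E[r] = 0.701298, running G = 4.832818
t=4: π = [0.2222, 0.1910, 0.2781, 0.3086], E[r] = 2.0435, γ^t·E[r] = 0.490649, running G = 5.323467
t=5: π = [0.2222, 0.1913, 0.2778, 0.3086], E[r] = 2.0433, γ^t·E[r] = 0.343413, running G = 5.666880
t=6: π = [0.2222, 0.1913, 0.2778, 0.3086], E[r] = 2.0432, γ^t·E[r] = 0.240383, running G = 5.907263
t=7: π = [0.2222, 0.1914, 0.2778, 0.3086], E[r] = 2.0432, γ^t·E[r] = 0.168267, running G = 6.075530

G = 6.0755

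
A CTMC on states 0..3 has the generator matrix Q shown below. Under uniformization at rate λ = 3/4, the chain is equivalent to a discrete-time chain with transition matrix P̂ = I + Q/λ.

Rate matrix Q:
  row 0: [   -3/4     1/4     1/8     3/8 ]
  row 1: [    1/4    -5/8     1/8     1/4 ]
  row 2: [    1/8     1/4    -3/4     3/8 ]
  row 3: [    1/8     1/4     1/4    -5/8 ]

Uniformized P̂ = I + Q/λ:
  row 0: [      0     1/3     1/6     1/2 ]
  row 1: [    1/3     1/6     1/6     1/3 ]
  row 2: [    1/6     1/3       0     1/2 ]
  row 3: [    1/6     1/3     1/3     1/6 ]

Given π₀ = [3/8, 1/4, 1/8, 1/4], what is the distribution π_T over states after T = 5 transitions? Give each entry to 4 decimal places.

π = [0.1836, 0.2857, 0.1909, 0.3398]

t=0: π = [0.3750, 0.2500, 0.1250, 0.2500]
t=1: π = [0.1458, 0.2917, 0.1875, 0.3750]
t=2: π = [0.1910, 0.2847, 0.1979, 0.3264]
t=3: π = [0.1823, 0.2859, 0.1881, 0.3438]
t=4: π = [0.1839, 0.2857, 0.1926, 0.3378]
t=5: π = [0.1836, 0.2857, 0.1909, 0.3398]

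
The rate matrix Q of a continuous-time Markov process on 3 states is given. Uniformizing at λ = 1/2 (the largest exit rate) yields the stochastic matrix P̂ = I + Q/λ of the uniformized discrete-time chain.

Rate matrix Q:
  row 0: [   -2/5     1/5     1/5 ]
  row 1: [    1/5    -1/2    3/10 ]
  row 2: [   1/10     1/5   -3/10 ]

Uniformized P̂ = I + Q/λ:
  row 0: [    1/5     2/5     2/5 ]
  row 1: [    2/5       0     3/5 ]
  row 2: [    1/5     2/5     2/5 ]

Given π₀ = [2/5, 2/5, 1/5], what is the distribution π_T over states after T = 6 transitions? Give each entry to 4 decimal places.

π = [0.2569, 0.2862, 0.4569]

t=0: π = [0.4000, 0.4000, 0.2000]
t=1: π = [0.2800, 0.2400, 0.4800]
t=2: π = [0.2480, 0.3040, 0.4480]
t=3: π = [0.2608, 0.2784, 0.4608]
t=4: π = [0.2557, 0.2886, 0.4557]
t=5: π = [0.2577, 0.2845, 0.4577]
t=6: π = [0.2569, 0.2862, 0.4569]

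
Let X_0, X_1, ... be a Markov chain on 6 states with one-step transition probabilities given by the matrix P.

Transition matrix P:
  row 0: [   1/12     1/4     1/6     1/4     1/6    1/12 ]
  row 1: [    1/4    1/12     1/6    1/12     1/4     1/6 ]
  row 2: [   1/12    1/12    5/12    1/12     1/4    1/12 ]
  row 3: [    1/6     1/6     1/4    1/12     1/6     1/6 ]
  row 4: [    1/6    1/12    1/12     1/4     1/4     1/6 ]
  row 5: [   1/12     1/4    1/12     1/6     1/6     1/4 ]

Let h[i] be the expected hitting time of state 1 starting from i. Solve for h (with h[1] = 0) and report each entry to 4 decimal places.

First-step conditioning: h[1] = 0; for i ≠ 1, h[i] = 1 + Σ_k P[i][k]·h[k].
  h[0] = 1 + 1/12·h[0] + 1/6·h[2] + 1/4·h[3] + 1/6·h[4] + 1/12·h[5]
  h[2] = 1 + 1/12·h[0] + 5/12·h[2] + 1/12·h[3] + 1/4·h[4] + 1/12·h[5]
  h[3] = 1 + 1/6·h[0] + 1/4·h[2] + 1/12·h[3] + 1/6·h[4] + 1/6·h[5]
  h[4] = 1 + 1/6·h[0] + 1/12·h[2] + 1/4·h[3] + 1/4·h[4] + 1/6·h[5]
  h[5] = 1 + 1/12·h[0] + 1/12·h[2] + 1/6·h[3] + 1/6·h[4] + 1/4·h[5]
Solving the 5×5 linear system over states ≠ 1 gives exactly h = [85878/14425, 0, 104856/14425, 18636/2885, 99528/14425, 3330/577] (h[1] = 0 is the target).

h = [5.9534, 0.0000, 7.2690, 6.4596, 6.8997, 5.7712]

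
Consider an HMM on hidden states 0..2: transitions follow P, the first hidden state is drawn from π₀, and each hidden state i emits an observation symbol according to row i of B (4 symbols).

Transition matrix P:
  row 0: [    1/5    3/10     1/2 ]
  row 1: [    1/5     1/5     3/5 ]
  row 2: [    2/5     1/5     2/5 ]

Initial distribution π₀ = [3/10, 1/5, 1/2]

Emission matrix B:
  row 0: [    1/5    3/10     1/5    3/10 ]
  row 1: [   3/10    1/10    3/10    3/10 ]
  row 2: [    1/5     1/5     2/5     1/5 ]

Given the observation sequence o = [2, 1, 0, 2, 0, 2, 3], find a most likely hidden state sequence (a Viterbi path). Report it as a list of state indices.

t=0: δ = [6.000e-02, 6.000e-02, 2.000e-01]  (obs o_0=2)
t=1: δ = [2.400e-02, 4.000e-03, 1.600e-02]  ψ = [2, 2, 2]  (obs o_1=1)
t=2: δ = [1.280e-03, 2.160e-03, 2.400e-03]  ψ = [2, 0, 0]  (obs o_2=0)
t=3: δ = [1.920e-04, 1.440e-04, 5.184e-04]  ψ = [2, 2, 1]  (obs o_3=2)
t=4: δ = [4.147e-05, 3.110e-05, 4.147e-05]  ψ = [2, 2, 2]  (obs o_4=0)
t=5: δ = [3.318e-06, 3.732e-06, 8.294e-06]  ψ = [2, 0, 0]  (obs o_5=2)
t=6: δ = [9.953e-07, 4.977e-07, 6.636e-07]  ψ = [2, 2, 2]  (obs o_6=3)
backtrack: best end state = 0; path = [2, 0, 1, 2, 0, 2, 0]

path = [2, 0, 1, 2, 0, 2, 0]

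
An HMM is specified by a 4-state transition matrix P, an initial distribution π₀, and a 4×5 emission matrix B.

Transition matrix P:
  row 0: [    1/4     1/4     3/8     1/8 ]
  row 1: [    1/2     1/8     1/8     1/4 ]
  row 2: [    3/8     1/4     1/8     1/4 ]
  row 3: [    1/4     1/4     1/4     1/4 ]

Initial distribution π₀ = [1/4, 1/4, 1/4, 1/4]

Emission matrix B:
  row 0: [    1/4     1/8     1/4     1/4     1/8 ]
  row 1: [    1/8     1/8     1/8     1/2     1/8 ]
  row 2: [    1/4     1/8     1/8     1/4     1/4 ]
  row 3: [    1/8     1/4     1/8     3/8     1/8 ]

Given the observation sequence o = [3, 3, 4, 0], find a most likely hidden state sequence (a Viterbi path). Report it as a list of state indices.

t=0: δ = [6.250e-02, 1.250e-01, 6.250e-02, 9.375e-02]  (obs o_0=3)
t=1: δ = [1.562e-02, 1.172e-02, 5.859e-03, 1.172e-02]  ψ = [1, 3, 0, 1]  (obs o_1=3)
t=2: δ = [7.324e-04, 4.883e-04, 1.465e-03, 3.662e-04]  ψ = [1, 0, 0, 1]  (obs o_2=4)
t=3: δ = [1.373e-04, 4.578e-05, 6.866e-05, 4.578e-05]  ψ = [2, 2, 0, 2]  (obs o_3=0)
backtrack: best end state = 0; path = [1, 0, 2, 0]

path = [1, 0, 2, 0]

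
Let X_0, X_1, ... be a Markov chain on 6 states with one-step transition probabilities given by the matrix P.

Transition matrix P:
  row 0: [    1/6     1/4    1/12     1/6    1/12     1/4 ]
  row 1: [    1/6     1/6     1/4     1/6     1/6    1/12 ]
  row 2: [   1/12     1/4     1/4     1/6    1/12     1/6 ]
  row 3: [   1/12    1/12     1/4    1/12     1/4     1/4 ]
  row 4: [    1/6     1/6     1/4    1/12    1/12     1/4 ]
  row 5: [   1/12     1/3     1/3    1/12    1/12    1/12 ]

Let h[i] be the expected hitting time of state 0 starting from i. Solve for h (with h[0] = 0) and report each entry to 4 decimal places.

h = [0.0000, 8.2413, 8.9809, 8.9839, 8.2891, 8.9238]

First-step conditioning: h[0] = 0; for i ≠ 0, h[i] = 1 + Σ_k P[i][k]·h[k].
  h[1] = 1 + 1/6·h[1] + 1/4·h[2] + 1/6·h[3] + 1/6·h[4] + 1/12·h[5]
  h[2] = 1 + 1/4·h[1] + 1/4·h[2] + 1/6·h[3] + 1/12·h[4] + 1/6·h[5]
  h[3] = 1 + 1/12·h[1] + 1/4·h[2] + 1/12·h[3] + 1/4·h[4] + 1/4·h[5]
  h[4] = 1 + 1/6·h[1] + 1/4·h[2] + 1/12·h[3] + 1/12·h[4] + 1/4·h[5]
  h[5] = 1 + 1/3·h[1] + 1/3·h[2] + 1/12·h[3] + 1/12·h[4] + 1/12·h[5]
Solving the 5×5 linear system over states ≠ 0 gives exactly h = [0, 299496/36341, 326376/36341, 326484/36341, 301236/36341, 324300/36341] (h[0] = 0 is the target).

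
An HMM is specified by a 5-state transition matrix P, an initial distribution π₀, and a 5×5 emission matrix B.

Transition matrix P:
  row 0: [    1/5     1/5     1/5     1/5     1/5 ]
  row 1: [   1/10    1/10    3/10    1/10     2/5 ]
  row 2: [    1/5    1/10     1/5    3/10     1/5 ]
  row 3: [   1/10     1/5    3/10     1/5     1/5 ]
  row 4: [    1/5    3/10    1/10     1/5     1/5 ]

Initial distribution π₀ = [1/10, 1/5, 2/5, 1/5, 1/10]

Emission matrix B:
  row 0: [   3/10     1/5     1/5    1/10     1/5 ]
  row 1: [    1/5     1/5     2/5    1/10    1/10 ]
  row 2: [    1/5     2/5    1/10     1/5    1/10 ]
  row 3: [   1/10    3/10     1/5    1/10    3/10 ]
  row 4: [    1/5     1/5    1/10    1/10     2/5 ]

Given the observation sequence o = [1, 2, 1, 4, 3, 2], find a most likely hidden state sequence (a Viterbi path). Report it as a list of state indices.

path = [2, 3, 2, 3, 2, 3]

t=0: δ = [2.000e-02, 4.000e-02, 1.600e-01, 6.000e-02, 2.000e-02]  (obs o_0=1)
t=1: δ = [6.400e-03, 6.400e-03, 3.200e-03, 9.600e-03, 3.200e-03]  ψ = [2, 2, 2, 2, 2]  (obs o_1=2)
t=2: δ = [2.560e-04, 3.840e-04, 1.152e-03, 5.760e-04, 5.120e-04]  ψ = [0, 3, 3, 3, 1]  (obs o_2=1)
t=3: δ = [4.608e-05, 1.536e-05, 2.304e-05, 1.037e-04, 9.216e-05]  ψ = [2, 4, 2, 2, 2]  (obs o_3=4)
t=4: δ = [1.843e-06, 2.765e-06, 6.221e-06, 2.074e-06, 2.074e-06]  ψ = [4, 4, 3, 3, 3]  (obs o_4=3)
t=5: δ = [2.488e-07, 2.488e-07, 1.244e-07, 3.732e-07, 1.244e-07]  ψ = [2, 2, 2, 2, 2]  (obs o_5=2)
backtrack: best end state = 3; path = [2, 3, 2, 3, 2, 3]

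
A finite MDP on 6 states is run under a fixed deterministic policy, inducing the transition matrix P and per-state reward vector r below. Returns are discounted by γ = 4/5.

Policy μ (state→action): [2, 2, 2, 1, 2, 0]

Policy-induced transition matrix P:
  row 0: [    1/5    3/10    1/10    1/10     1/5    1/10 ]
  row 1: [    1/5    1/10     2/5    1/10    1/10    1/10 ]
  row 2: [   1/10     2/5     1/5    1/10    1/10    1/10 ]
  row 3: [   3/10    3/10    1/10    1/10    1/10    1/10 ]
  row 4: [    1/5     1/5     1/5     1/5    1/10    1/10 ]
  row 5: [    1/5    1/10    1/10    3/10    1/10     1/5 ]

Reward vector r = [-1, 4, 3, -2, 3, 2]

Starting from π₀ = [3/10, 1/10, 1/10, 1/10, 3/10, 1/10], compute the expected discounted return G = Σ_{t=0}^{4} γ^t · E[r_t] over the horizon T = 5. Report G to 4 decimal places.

G = 5.1755

t=0: π = [0.3000, 0.1000, 0.1000, 0.1000, 0.3000, 0.1000], E[r] = 1.3000, γ^t·E[r] = 1.300000, running G = 1.300000
t=1: π = [0.2000, 0.2400, 0.1700, 0.1500, 0.1300, 0.1100], E[r] = 1.5800, γ^t·E[r] = 1.264000, running G = 2.564000
t=2: π = [0.1980, 0.2340, 0.2020, 0.1350, 0.1200, 0.1110], E[r] = 1.6560, γ^t·E[r] = 1.059840, running G = 3.623840
t=3: π = [0.1933, 0.2392, 0.2024, 0.1342, 0.1198, 0.1111], E[r] = 1.6839, γ^t·E[r] = 0.862157, running G = 4.485997
t=4: π = [0.1932, 0.2382, 0.2040, 0.1342, 0.1193, 0.1111], E[r] = 1.6834, γ^t·E[r] = 0.689508, running G = 5.175505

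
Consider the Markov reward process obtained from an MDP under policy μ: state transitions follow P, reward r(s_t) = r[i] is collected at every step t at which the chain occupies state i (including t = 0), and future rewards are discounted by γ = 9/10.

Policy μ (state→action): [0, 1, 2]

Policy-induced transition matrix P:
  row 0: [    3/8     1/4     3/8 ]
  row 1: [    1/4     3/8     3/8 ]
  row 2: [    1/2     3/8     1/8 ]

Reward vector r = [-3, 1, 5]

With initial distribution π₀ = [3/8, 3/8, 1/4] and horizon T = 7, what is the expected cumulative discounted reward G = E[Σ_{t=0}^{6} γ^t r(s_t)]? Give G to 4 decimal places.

G = 3.5885

t=0: π = [0.3750, 0.3750, 0.2500], E[r] = 0.5000, γ^t·E[r] = 0.500000, running G = 0.500000
t=1: π = [0.3594, 0.3281, 0.3125], E[r] = 0.8125, γ^t·E[r] = 0.731250, running G = 1.231250
t=2: π = [0.3730, 0.3301, 0.2969], E[r] = 0.6953, γ^t·E[r] = 0.563203, running G = 1.794453
t=3: π = [0.3708, 0.3284, 0.3008], E[r] = 0.7197, γ^t·E[r] = 0.524681, running G = 2.319134
t=4: π = [0.3716, 0.3286, 0.2998], E[r] = 0.7130, γ^t·E[r] = 0.467808, running G = 2.786941
t=5: π = [0.3714, 0.3286, 0.3000], E[r] = 0.7146, γ^t·E[r] = 0.421973, running G = 3.208914
t=6: π = [0.3714, 0.3286, 0.3000], E[r] = 0.7142, γ^t·E[r] = 0.379558, running G = 3.588472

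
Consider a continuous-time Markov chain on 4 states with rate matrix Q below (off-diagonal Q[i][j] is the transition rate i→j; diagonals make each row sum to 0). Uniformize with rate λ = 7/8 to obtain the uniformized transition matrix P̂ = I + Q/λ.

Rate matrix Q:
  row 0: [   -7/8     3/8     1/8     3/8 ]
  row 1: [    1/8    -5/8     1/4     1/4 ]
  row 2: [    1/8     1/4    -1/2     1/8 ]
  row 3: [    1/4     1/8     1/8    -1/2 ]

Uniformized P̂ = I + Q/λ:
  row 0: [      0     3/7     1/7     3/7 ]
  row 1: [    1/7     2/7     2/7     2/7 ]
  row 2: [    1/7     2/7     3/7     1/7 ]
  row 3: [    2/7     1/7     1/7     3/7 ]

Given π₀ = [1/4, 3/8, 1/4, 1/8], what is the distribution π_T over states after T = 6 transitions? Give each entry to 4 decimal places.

π = [0.1648, 0.2638, 0.2528, 0.3186]

t=0: π = [0.2500, 0.3750, 0.2500, 0.1250]
t=1: π = [0.1250, 0.3036, 0.2679, 0.3036]
t=2: π = [0.1684, 0.2602, 0.2628, 0.3087]
t=3: π = [0.1629, 0.2657, 0.2551, 0.3163]
t=4: π = [0.1648, 0.2638, 0.2537, 0.3177]
t=5: π = [0.1647, 0.2639, 0.2530, 0.3184]
t=6: π = [0.1648, 0.2638, 0.2528, 0.3186]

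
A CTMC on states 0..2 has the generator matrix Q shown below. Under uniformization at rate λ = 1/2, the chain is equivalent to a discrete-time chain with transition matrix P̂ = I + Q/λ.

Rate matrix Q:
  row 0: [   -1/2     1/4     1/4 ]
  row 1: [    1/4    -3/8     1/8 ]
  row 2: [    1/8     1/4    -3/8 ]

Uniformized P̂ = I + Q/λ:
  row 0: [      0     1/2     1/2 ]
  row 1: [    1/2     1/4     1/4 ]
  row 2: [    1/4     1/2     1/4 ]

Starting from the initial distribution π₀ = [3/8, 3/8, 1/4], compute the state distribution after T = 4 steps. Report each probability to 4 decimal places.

t=0: π = [0.3750, 0.3750, 0.2500]
t=1: π = [0.2500, 0.4063, 0.3438]
t=2: π = [0.2891, 0.3984, 0.3125]
t=3: π = [0.2773, 0.4004, 0.3223]
t=4: π = [0.2808, 0.3999, 0.3193]

π = [0.2808, 0.3999, 0.3193]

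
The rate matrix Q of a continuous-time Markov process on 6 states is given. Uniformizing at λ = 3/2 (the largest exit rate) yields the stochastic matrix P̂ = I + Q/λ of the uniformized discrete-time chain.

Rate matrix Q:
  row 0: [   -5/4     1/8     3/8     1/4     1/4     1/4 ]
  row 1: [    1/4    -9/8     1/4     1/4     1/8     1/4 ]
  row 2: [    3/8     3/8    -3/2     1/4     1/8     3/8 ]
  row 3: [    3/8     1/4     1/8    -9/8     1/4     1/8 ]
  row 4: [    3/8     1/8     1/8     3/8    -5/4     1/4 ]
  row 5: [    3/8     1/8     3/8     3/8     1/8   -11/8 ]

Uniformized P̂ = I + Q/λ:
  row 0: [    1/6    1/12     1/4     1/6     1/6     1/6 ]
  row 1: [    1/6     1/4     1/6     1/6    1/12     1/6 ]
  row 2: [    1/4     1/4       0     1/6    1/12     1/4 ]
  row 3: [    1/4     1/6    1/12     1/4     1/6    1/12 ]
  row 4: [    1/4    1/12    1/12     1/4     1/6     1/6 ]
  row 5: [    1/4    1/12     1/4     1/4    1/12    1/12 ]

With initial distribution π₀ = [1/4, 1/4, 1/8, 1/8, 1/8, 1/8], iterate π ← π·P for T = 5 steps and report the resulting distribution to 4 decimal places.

t=0: π = [0.2500, 0.2500, 0.1250, 0.1250, 0.1250, 0.1250]
t=1: π = [0.2083, 0.1563, 0.1563, 0.1979, 0.1250, 0.1563]
t=2: π = [0.2196, 0.1519, 0.1441, 0.2066, 0.1276, 0.1502]
t=3: π = [0.2190, 0.1499, 0.1456, 0.2070, 0.1295, 0.1489]
t=4: π = [0.2193, 0.1498, 0.1450, 0.2071, 0.1296, 0.1491]
t=5: π = [0.2192, 0.1497, 0.1451, 0.2072, 0.1297, 0.1491]

π = [0.2192, 0.1497, 0.1451, 0.2072, 0.1297, 0.1491]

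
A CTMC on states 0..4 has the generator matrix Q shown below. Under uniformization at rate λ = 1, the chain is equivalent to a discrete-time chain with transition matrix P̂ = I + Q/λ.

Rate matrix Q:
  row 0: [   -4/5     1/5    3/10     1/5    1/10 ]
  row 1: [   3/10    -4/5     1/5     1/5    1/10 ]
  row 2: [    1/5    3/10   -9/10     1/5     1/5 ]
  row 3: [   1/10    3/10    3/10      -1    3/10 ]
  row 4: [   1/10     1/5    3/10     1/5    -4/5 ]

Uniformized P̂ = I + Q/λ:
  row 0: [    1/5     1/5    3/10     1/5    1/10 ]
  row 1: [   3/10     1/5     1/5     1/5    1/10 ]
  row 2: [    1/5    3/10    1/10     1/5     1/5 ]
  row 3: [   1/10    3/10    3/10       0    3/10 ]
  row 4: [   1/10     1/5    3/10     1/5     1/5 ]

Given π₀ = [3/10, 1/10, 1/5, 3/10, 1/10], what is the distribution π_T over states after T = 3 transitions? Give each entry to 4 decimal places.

π = [0.1895, 0.2397, 0.2311, 0.1656, 0.1741]

t=0: π = [0.3000, 0.1000, 0.2000, 0.3000, 0.1000]
t=1: π = [0.1700, 0.2500, 0.2500, 0.1400, 0.1900]
t=2: π = [0.1920, 0.2390, 0.2250, 0.1720, 0.1720]
t=3: π = [0.1895, 0.2397, 0.2311, 0.1656, 0.1741]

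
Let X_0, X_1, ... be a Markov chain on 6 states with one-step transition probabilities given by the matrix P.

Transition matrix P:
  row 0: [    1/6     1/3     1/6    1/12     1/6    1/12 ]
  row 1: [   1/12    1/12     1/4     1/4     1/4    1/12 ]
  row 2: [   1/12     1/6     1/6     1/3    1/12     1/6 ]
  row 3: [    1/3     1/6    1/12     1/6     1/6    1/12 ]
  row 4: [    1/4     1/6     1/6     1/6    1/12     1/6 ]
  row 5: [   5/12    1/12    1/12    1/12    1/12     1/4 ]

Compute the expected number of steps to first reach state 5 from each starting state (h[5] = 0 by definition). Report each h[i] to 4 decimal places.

h = [9.0644, 8.9847, 8.3977, 9.1395, 8.3852, 0.0000]

First-step conditioning: h[5] = 0; for i ≠ 5, h[i] = 1 + Σ_k P[i][k]·h[k].
  h[0] = 1 + 1/6·h[0] + 1/3·h[1] + 1/6·h[2] + 1/12·h[3] + 1/6·h[4]
  h[1] = 1 + 1/12·h[0] + 1/12·h[1] + 1/4·h[2] + 1/4·h[3] + 1/4·h[4]
  h[2] = 1 + 1/12·h[0] + 1/6·h[1] + 1/6·h[2] + 1/3·h[3] + 1/12·h[4]
  h[3] = 1 + 1/3·h[0] + 1/6·h[1] + 1/12·h[2] + 1/6·h[3] + 1/6·h[4]
  h[4] = 1 + 1/4·h[0] + 1/6·h[1] + 1/6·h[2] + 1/6·h[3] + 1/12·h[4]
Solving the 5×5 linear system over states ≠ 5 gives exactly h = [165108/18215, 163656/18215, 152964/18215, 166476/18215, 152736/18215, 0] (h[5] = 0 is the target).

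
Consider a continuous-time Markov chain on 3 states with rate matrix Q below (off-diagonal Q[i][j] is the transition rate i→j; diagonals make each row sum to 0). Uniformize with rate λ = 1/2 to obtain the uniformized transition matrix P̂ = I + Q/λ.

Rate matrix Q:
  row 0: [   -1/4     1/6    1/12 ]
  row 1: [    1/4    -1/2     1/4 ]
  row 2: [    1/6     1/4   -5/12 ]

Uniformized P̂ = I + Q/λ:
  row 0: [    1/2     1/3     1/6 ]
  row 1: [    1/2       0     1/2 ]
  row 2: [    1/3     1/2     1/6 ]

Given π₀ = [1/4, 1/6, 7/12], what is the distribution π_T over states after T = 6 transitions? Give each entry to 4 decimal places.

t=0: π = [0.2500, 0.1667, 0.5833]
t=1: π = [0.4028, 0.3750, 0.2222]
t=2: π = [0.4630, 0.2454, 0.2917]
t=3: π = [0.4514, 0.3002, 0.2485]
t=4: π = [0.4586, 0.2747, 0.2667]
t=5: π = [0.4555, 0.2862, 0.2582]
t=6: π = [0.4570, 0.2810, 0.2621]

π = [0.4570, 0.2810, 0.2621]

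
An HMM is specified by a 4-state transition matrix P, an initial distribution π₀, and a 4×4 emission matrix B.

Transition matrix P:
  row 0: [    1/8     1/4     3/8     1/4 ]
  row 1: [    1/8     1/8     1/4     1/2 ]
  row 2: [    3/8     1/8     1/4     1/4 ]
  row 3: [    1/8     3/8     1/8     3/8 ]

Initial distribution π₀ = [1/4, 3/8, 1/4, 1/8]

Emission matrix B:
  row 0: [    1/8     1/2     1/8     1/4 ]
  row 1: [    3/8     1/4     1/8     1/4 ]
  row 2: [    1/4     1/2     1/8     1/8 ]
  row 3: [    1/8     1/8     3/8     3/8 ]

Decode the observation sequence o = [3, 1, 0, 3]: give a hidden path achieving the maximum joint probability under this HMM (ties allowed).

t=0: δ = [6.250e-02, 9.375e-02, 3.125e-02, 4.688e-02]  (obs o_0=3)
t=1: δ = [5.859e-03, 4.395e-03, 1.172e-02, 5.859e-03]  ψ = [1, 3, 0, 1]  (obs o_1=1)
t=2: δ = [5.493e-04, 8.240e-04, 7.324e-04, 3.662e-04]  ψ = [2, 3, 2, 2]  (obs o_2=0)
t=3: δ = [6.866e-05, 3.433e-05, 2.575e-05, 1.545e-04]  ψ = [2, 0, 0, 1]  (obs o_3=3)
backtrack: best end state = 3; path = [1, 3, 1, 3]

path = [1, 3, 1, 3]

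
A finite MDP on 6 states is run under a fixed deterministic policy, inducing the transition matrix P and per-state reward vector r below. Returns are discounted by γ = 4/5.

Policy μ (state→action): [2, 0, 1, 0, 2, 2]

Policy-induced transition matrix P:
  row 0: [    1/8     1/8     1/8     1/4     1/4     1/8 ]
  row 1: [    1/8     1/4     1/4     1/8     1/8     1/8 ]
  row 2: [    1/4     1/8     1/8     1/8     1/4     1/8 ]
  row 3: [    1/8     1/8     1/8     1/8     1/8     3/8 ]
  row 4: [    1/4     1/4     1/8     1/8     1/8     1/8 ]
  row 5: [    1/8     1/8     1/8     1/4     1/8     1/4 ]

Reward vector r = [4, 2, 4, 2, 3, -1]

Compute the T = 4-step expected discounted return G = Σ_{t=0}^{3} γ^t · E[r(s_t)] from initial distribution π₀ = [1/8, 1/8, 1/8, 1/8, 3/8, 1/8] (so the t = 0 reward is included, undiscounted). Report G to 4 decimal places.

G = 6.8978

t=0: π = [0.1250, 0.1250, 0.1250, 0.1250, 0.3750, 0.1250], E[r] = 2.5000, γ^t·E[r] = 2.500000, running G = 2.500000
t=1: π = [0.1875, 0.1875, 0.1406, 0.1563, 0.1563, 0.1719], E[r] = 2.2969, γ^t·E[r] = 1.837500, running G = 4.337500
t=2: π = [0.1621, 0.1680, 0.1484, 0.1699, 0.1660, 0.1855], E[r] = 2.2305, γ^t·E[r] = 1.427500, running G = 5.765000
t=3: π = [0.1643, 0.1667, 0.1460, 0.1685, 0.1638, 0.1907], E[r] = 2.2124, γ^t·E[r] = 1.132750, running G = 6.897750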